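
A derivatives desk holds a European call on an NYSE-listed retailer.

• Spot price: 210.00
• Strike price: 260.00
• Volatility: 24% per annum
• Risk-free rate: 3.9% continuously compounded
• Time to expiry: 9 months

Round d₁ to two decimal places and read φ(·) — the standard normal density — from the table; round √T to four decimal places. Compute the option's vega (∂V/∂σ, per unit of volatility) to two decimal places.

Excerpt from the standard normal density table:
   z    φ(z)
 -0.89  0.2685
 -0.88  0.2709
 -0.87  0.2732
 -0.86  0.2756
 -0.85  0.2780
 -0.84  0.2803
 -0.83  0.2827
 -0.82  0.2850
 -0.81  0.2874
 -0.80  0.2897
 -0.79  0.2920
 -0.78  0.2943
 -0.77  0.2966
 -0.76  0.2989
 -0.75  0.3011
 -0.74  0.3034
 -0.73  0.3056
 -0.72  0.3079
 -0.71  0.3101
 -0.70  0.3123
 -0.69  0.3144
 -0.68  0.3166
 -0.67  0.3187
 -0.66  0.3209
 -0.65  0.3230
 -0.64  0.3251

53.52

σ√T = 0.24 × 0.8660 = 0.2078
d₁ = [ln(210/260) + (0.039 + 0.24²/2)·0.75] / 0.2078 = [-0.2136 + 0.0508] / 0.2078 = -0.7829 → -0.78
√T = √0.75 = 0.8660
φ(d₁) = φ(-0.78) = 0.2943
vega = S·φ(d₁)·√T = 210·0.2943·0.8660 = 53.5214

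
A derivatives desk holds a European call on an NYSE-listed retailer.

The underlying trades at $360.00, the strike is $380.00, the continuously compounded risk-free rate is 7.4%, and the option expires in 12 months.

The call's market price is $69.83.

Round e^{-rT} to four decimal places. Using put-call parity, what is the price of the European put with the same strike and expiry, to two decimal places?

exp(−rT) = exp(−0.074·1) = 0.9287
Put-call parity: C − P = S − K·e^(−rT) = 360 − 380·0.9287 = 360 − 352.9060 = 7.0940
P = C − (C − P) = 69.83 − (7.0940) = 62.7360

$62.74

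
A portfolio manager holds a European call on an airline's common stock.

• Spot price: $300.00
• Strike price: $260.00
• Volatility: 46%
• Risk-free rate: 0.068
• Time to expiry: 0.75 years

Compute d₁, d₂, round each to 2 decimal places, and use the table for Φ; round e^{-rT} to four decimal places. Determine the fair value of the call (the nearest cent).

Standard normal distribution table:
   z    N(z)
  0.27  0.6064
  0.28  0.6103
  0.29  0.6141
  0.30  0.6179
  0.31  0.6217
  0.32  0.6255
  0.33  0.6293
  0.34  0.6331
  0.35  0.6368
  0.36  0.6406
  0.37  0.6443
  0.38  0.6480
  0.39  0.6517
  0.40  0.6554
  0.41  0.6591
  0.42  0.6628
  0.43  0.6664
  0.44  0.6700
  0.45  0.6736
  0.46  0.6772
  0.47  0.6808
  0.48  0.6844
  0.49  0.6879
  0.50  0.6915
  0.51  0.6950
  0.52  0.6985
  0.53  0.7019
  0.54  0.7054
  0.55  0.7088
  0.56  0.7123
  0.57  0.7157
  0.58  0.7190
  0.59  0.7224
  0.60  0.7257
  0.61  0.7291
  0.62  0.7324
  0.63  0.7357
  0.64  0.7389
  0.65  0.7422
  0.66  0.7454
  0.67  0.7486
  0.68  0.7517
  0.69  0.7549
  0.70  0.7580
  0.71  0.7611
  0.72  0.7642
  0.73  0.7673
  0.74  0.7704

$74.74

σ√T = 0.46·√0.75 = 0.3984
d₁ = [ln(300/260) + (0.068 + ½·0.46²)·0.75] / (σ√T) = (0.1431 + 0.1304) / 0.3984 = 0.6864 which rounds to 0.69
d₂ = 0.6864 − 0.3984 = 0.2880 which rounds to 0.29
e^(−rT) = e^(−0.068·0.75) = 0.9503
N(d₁) = N(0.69) = 0.7549;  N(d₂) = N(0.29) = 0.6141
C = 300·0.7549 − 260·0.9503·0.6141 = 226.4700 − 151.7306 = 74.7394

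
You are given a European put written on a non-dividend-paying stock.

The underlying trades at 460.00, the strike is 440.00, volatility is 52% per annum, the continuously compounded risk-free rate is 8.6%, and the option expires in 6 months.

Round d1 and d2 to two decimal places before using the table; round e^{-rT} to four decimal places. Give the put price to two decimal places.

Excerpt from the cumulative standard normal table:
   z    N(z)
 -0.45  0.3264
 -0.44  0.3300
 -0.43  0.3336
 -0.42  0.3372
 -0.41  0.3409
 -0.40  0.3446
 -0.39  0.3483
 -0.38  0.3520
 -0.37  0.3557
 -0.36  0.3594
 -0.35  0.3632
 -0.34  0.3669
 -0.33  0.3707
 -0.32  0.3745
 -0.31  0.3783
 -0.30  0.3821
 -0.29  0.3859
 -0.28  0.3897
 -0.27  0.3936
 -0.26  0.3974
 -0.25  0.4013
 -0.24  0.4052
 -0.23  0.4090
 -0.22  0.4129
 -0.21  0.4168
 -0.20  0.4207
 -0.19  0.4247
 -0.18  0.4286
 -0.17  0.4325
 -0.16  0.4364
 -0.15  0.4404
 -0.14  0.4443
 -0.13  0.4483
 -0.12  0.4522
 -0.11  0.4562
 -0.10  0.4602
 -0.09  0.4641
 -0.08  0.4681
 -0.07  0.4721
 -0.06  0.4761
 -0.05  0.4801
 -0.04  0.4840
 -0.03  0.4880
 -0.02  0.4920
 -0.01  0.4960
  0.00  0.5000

47.24

T = 0.5;  σ√T = 0.3677
ln(S/K) + (r + σ²/2)T = ln(460/440) + (0.086 + 0.52²/2)·0.5 = 0.0445 + 0.1106 = 0.1551
d₁ = 0.1551 / 0.3677 = 0.4217 which rounds to 0.42
d₂ = d₁ − σ√T = 0.4217 − 0.3677 = 0.0540 which rounds to 0.05
exp(−rT) = exp(−0.086·0.5) = 0.9579
N(−d₂) = N(-0.05) = 0.4801;  N(−d₁) = N(-0.42) = 0.3372
P = 440·0.9579·0.4801 − 460·0.3372 = 202.3506 − 155.1120 = 47.2386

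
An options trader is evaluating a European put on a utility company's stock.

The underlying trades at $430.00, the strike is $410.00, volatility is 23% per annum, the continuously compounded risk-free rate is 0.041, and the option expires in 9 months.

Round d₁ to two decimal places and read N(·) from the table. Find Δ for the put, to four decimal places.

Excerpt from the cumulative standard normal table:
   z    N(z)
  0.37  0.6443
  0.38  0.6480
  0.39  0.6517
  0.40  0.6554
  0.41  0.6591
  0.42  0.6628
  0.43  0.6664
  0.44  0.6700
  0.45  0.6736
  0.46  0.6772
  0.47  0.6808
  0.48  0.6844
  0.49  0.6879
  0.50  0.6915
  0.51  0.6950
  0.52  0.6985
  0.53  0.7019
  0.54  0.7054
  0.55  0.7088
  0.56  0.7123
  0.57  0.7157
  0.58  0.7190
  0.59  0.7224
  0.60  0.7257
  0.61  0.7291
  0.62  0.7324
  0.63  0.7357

T = 0.75;  σ√T = 0.1992
ln(S/K) + (r + σ²/2)T = ln(430/410) + (0.041 + 0.23²/2)·0.75 = 0.0476 + 0.0506 = 0.0982
d₁ = 0.0982 / 0.1992 = 0.4931 which rounds to 0.49
N(d₁) = N(0.49) = 0.6879
Δ_put = N(d₁) − 1 = 0.6879 − 1 = -0.3121

-0.3121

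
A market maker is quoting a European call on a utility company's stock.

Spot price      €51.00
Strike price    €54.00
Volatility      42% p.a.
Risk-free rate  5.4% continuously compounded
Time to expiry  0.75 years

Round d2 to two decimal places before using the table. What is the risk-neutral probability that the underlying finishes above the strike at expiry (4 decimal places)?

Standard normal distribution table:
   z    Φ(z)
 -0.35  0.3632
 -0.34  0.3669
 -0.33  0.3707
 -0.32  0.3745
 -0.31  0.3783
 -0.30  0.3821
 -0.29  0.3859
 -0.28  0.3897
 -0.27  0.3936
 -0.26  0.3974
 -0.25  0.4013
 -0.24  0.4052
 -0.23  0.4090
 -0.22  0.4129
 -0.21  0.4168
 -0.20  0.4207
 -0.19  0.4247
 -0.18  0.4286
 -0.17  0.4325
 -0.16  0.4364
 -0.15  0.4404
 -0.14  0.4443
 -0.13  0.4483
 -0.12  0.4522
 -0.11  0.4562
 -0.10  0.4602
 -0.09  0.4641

σ√T = 0.42·√0.75 = 0.3637
d₁ = [ln(51/54) + (0.054 + 0.42²/2)·0.75] / 0.3637 = [-0.0572 + 0.1066] / 0.3637 = 0.1361 ⇒ 0.14
d₂ = d₁ − σ√T = 0.1361 − 0.3637 = -0.2277 ⇒ -0.23
Risk-neutral Pr[S_T > K] = N(d₂) = N(-0.23) = 0.4090

0.4090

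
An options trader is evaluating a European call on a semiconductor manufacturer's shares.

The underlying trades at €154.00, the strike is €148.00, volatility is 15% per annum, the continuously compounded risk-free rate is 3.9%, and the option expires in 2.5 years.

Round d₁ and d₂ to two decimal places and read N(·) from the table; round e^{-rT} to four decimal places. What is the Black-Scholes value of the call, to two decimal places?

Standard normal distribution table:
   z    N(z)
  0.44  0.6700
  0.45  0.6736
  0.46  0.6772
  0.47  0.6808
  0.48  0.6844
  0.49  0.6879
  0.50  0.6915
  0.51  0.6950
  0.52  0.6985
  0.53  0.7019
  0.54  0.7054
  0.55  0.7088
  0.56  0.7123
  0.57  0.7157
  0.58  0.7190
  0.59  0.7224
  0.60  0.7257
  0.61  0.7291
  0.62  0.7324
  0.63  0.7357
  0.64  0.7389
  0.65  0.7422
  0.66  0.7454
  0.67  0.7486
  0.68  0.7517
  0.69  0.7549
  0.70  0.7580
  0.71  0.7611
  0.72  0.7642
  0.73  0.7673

€25.82

T = 2.5;  σ√T = 0.2372
d₁ = [ln(154/148) + (0.039 + 0.15²/2)·2.5] / 0.2372 = [0.0397 + 0.1256] / 0.2372 = 0.6972 ≈ 0.70
d₂ = d₁ − σ√T = 0.6972 − 0.2372 = 0.4601 ≈ 0.46
e^(−rT) = e^(−0.039·2.5) = 0.9071
N(d₁) = N(0.70) = 0.7580;  N(d₂) = N(0.46) = 0.6772
C = 154·0.7580 − 148·0.9071·0.6772 = 116.7320 − 90.9146 = 25.8174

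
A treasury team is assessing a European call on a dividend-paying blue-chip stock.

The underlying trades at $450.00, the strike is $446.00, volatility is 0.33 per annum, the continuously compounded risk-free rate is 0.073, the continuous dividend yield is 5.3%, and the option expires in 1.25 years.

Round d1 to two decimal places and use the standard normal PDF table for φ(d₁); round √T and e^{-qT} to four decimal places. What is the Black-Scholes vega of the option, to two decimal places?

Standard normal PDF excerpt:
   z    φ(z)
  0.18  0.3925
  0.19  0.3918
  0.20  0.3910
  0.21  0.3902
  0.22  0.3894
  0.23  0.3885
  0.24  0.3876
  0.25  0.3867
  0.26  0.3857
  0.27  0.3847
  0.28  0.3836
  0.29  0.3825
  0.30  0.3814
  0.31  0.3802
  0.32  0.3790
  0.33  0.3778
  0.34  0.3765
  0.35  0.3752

σ√T = 0.33·√1.25 = 0.3690
d₁ = [ln(450/446) + (0.073 − 0.053 + ½·0.33²)·1.25] / (σ√T) = (0.0089 + 0.0931) / 0.3690 = 0.2764 ⇒ 0.28
√T = √1.25 = 1.1180
φ(d₁) = φ(0.28) = 0.3836
e^(−qT) = e^(−0.053·1.25) = 0.9359
vega = S·e^(−qT)·φ(d₁)·√T = 450·0.9359·0.3836·1.1180 = 180.6186

180.62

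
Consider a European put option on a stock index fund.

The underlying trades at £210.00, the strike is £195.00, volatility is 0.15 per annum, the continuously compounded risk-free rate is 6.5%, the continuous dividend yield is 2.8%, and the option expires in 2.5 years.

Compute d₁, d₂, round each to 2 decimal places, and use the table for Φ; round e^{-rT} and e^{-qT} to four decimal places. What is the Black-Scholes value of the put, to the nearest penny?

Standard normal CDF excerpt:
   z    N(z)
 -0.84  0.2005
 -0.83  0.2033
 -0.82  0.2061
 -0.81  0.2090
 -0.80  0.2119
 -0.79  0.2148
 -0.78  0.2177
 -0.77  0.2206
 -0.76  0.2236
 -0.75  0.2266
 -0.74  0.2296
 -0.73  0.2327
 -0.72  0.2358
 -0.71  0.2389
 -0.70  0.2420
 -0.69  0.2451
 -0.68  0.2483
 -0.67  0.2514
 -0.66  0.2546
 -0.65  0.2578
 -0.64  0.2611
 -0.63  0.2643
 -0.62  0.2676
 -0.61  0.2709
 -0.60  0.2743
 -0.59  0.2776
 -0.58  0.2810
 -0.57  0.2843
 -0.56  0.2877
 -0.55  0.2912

T = 2.5;  σ√T = 0.2372
d₁ = [ln(210/195) + (0.065 − 0.028 + ½·0.15²)·2.5] / (σ√T) = (0.0741 + 0.1206) / 0.2372 = 0.8211 ⇒ 0.82
d₂ = 0.8211 − 0.2372 = 0.5839 ⇒ 0.58
e^(−qT) = e^(−0.028·2.5) = 0.9324;  e^(−rT) = e^(−0.065·2.5) = 0.8500
P = 195·0.8500·N(-0.58) − 210·0.9324·N(-0.82) = 195·0.8500·0.2810 − 210·0.9324·0.2061 = 46.5758 − 40.3552 = 6.2205

£6.22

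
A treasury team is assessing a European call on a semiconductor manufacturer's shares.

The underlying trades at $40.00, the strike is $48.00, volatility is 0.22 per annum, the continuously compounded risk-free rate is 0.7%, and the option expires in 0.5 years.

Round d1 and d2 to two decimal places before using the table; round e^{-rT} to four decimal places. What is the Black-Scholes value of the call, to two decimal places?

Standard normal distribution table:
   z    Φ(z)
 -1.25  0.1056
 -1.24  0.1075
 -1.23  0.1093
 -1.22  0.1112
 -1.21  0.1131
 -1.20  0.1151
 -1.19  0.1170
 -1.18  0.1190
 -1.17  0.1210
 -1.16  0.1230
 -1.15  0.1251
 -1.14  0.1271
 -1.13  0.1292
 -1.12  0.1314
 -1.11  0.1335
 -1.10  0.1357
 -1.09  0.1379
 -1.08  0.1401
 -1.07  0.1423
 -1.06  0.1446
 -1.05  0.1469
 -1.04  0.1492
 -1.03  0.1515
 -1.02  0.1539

T = 0.5;  σ√T = 0.1556
d₁ = [ln(40/48) + (0.007 + 0.22²/2)·0.5] / 0.1556 = [-0.1823 + 0.0156] / 0.1556 = -1.0717 which rounds to -1.07
d₂ = d₁ − σ√T = -1.0717 − 0.1556 = -1.2273 which rounds to -1.23
exp(−rT) = exp(−0.007·0.5) = 0.9965
C = 40·N(-1.07) − 48·0.9965·N(-1.23) = 40·0.1423 − 48·0.9965·0.1093 = 5.6920 − 5.2280 = 0.4640

$0.46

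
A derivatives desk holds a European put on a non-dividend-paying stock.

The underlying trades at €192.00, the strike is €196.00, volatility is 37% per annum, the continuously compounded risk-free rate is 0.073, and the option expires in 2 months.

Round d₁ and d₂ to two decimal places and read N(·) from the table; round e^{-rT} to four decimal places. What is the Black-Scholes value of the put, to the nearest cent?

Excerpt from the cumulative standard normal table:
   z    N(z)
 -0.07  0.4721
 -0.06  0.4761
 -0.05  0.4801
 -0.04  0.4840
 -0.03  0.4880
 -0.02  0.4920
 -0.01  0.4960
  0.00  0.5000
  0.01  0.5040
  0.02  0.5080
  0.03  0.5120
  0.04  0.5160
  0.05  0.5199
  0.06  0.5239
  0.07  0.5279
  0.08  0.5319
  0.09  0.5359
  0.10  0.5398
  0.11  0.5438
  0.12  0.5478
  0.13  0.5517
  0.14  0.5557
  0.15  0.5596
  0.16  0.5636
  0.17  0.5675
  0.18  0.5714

€12.36

T = 0.1667;  σ√T = 0.1511
d₁ = [ln(192/196) + (0.073 + 0.37²/2)·0.1667] / 0.1511 = [-0.0206 + 0.0236] / 0.1511 = 0.0196 ⇒ 0.02
d₂ = d₁ − σ√T = 0.0196 − 0.1511 = -0.1315 ⇒ -0.13
e^(−rT) = e^(−0.073·0.1667) = 0.9879
N(−d₂) = N(0.13) = 0.5517;  N(−d₁) = N(-0.02) = 0.4920
P = 196·0.9879·0.5517 − 192·0.4920 = 106.8248 − 94.4640 = 12.3608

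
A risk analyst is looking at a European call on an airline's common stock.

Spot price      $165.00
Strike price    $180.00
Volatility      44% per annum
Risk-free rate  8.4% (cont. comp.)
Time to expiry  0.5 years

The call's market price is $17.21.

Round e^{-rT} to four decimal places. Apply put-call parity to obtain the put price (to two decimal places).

exp(−rT) = exp(−0.084·0.5) = 0.9589
Put-call parity: C − P = S − K·e^(−rT) = 165 − 180·0.9589 = 165 − 172.6020 = -7.6020
P = C − (C − P) = 17.21 − (-7.6020) = 24.8120

$24.81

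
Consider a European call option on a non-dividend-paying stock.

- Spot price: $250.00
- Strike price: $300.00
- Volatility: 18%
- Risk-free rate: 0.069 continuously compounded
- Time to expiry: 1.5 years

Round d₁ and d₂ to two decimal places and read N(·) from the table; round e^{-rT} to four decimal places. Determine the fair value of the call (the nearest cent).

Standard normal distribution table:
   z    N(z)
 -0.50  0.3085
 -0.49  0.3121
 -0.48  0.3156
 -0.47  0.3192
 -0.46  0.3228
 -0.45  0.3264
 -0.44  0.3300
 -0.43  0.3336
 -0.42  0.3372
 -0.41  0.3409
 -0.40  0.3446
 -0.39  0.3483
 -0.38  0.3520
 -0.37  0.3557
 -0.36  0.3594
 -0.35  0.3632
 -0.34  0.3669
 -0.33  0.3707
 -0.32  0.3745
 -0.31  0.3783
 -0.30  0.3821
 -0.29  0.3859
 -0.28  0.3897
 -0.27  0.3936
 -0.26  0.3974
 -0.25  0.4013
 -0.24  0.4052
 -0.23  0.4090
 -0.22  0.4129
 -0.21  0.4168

T = 1.5;  σ√T = 0.2205
d₁ = [ln(250/300) + (0.069 + 0.18²/2)·1.5] / 0.2205 = [-0.1823 + 0.1278] / 0.2205 = -0.2473 ≈ -0.25
d₂ = d₁ − σ√T = -0.2473 − 0.2205 = -0.4678 ≈ -0.47
e^(−rT) = e^(−0.069·1.5) = 0.9017
C = 250·N(-0.25) − 300·0.9017·N(-0.47) = 250·0.4013 − 300·0.9017·0.3192 = 100.3250 − 86.3468 = 13.9782

$13.98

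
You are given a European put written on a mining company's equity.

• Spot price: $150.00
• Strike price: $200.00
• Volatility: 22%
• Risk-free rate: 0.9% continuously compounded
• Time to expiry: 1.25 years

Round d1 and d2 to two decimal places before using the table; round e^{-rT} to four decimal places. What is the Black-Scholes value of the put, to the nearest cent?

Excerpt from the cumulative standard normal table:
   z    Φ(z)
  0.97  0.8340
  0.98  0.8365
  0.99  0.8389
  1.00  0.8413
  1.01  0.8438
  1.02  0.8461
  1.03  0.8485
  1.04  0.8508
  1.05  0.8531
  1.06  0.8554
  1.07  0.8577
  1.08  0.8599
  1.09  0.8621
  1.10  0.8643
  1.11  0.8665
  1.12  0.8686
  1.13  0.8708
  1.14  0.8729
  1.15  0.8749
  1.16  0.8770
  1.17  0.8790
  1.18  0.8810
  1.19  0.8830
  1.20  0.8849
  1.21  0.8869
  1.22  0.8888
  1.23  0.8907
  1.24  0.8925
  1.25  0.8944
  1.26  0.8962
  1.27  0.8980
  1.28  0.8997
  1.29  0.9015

T = 1.25;  σ√T = 0.2460
ln(S/K) + (r + σ²/2)T = ln(150/200) + (0.009 + 0.22²/2)·1.25 = -0.2877 + 0.0415 = -0.2462
d₁ = -0.2462 / 0.2460 = -1.0009 ⇒ -1.00
d₂ = d₁ − σ√T = -1.0009 − 0.2460 = -1.2468 ⇒ -1.25
e^(−rT) = e^(−0.009·1.25) = 0.9888
N(−d₂) = N(1.25) = 0.8944;  N(−d₁) = N(1.00) = 0.8413
P = 200·0.9888·0.8944 − 150·0.8413 = 176.8765 − 126.1950 = 50.6815

$50.68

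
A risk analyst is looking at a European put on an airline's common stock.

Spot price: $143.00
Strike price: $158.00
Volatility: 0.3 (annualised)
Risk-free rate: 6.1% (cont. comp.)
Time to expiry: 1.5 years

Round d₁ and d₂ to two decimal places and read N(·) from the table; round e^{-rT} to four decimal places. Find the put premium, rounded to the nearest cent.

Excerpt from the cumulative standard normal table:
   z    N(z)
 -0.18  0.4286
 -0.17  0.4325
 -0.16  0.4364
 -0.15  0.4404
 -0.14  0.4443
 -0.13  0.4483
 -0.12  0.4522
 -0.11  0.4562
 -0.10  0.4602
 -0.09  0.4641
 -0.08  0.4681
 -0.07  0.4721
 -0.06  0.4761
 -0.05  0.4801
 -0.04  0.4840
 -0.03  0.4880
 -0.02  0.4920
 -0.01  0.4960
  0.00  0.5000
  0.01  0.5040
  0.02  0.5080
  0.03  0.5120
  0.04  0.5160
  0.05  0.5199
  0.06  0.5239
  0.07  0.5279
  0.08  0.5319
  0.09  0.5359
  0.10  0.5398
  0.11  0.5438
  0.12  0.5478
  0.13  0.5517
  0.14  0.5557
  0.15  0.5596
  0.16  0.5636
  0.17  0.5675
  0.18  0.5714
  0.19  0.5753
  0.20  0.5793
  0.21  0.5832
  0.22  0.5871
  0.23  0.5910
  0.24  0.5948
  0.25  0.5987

$21.69

T = 1.5;  σ√T = 0.3674
d₁ = [ln(143/158) + (0.061 + 0.3²/2)·1.5] / 0.3674 = [-0.0998 + 0.1590] / 0.3674 = 0.1613 which rounds to 0.16
d₂ = d₁ − σ√T = 0.1613 − 0.3674 = -0.2062 which rounds to -0.21
exp(−rT) = exp(−0.061·1.5) = 0.9126
P = 158·0.9126·N(0.21) − 143·N(-0.16) = 158·0.9126·0.5832 − 143·0.4364 = 84.0921 − 62.4052 = 21.6869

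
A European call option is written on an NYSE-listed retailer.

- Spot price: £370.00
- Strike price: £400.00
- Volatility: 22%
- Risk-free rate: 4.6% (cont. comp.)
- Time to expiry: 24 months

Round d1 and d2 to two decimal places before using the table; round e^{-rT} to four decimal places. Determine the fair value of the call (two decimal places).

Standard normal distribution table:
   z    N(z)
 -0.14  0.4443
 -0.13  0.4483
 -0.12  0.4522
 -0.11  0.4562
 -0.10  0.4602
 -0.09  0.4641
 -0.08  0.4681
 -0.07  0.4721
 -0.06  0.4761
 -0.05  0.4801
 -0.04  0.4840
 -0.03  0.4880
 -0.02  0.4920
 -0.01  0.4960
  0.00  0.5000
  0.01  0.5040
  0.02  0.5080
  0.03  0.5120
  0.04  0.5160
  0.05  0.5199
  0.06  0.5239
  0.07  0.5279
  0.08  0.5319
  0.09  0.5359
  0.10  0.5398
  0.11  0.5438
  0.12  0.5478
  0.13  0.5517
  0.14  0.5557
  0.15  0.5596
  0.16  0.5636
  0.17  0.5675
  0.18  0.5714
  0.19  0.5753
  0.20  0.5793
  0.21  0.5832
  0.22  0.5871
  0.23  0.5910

σ√T = 0.22 × 1.4142 = 0.3111
ln(S/K) + (r + σ²/2)T = ln(370/400) + (0.046 + 0.22²/2)·2 = -0.0780 + 0.1404 = 0.0624
d₁ = 0.0624 / 0.3111 = 0.2007 → 0.20
d₂ = d₁ − σ√T = 0.2007 − 0.3111 = -0.1104 → -0.11
e^(−rT) = e^(−0.046·2) = 0.9121
C = 370·N(0.20) − 400·0.9121·N(-0.11) = 370·0.5793 − 400·0.9121·0.4562 = 214.3410 − 166.4400 = 47.9010

£47.90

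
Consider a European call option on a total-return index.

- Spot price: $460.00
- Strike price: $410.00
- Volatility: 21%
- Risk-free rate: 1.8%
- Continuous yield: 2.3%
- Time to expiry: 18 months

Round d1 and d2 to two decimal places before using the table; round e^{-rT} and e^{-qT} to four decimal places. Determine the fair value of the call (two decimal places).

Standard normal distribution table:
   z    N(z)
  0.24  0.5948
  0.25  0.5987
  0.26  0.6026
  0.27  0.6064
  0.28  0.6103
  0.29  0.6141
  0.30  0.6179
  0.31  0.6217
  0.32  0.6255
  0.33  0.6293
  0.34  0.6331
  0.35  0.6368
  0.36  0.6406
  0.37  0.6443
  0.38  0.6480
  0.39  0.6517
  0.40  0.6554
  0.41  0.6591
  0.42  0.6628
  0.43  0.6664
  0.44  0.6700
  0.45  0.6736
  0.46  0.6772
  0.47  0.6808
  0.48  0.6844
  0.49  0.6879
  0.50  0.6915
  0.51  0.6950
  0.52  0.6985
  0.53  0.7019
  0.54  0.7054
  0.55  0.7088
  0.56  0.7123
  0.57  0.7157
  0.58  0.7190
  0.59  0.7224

$69.91

σ√T = 0.21·√1.5 = 0.2572
d₁ = [ln(460/410) + (0.018 − 0.023 + 0.21²/2)·1.5] / 0.2572 = [0.1151 + 0.0256] / 0.2572 = 0.5468 ≈ 0.55
d₂ = d₁ − σ√T = 0.5468 − 0.2572 = 0.2896 ≈ 0.29
exp(−qT) = exp(−0.023·1.5) = 0.9661;  exp(−rT) = exp(−0.018·1.5) = 0.9734
N(d₁) = N(0.55) = 0.7088;  N(d₂) = N(0.29) = 0.6141
C = 460·0.9661·0.7088 − 410·0.9734·0.6141 = 314.9950 − 245.0836 = 69.9113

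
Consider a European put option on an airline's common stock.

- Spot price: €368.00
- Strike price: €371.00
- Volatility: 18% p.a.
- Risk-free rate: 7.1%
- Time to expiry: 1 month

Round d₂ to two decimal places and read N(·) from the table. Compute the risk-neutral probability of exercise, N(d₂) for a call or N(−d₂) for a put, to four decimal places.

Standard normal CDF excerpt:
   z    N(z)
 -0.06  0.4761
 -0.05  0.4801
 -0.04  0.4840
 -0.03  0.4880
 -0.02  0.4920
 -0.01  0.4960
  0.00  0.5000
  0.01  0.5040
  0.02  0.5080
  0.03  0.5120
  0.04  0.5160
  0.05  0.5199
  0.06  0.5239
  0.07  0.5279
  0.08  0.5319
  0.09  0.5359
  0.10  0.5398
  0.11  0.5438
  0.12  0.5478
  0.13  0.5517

0.5279

σ√T = 0.18 × 0.2887 = 0.0520
d₁ = [ln(368/371) + (0.071 + ½·0.18²)·0.08333] / (σ√T) = (-0.0081 + 0.0073) / 0.0520 = -0.0164 which rounds to -0.02
d₂ = -0.0164 − 0.0520 = -0.0684 which rounds to -0.07
Pr(exercise) under Q = N(−d₂) = N(0.07) = 0.5279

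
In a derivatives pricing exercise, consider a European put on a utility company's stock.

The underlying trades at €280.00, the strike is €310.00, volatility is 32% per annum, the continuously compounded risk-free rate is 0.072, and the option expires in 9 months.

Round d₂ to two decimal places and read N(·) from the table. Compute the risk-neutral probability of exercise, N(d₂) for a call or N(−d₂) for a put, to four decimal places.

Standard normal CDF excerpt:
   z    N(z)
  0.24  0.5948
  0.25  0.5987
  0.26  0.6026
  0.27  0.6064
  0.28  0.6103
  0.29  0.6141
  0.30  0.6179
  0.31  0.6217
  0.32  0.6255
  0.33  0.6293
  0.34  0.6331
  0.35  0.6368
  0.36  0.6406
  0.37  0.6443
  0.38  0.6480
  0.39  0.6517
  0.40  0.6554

σ√T = 0.32·√0.75 = 0.2771
ln(S/K) + (r + σ²/2)T = ln(280/310) + (0.072 + 0.32²/2)·0.75 = -0.1018 + 0.0924 = -0.0094
d₁ = -0.0094 / 0.2771 = -0.0339 ⇒ -0.03
d₂ = d₁ − σ√T = -0.0339 − 0.2771 = -0.3110 ⇒ -0.31
Pr(exercise) under Q = N(−d₂) = N(0.31) = 0.6217

0.6217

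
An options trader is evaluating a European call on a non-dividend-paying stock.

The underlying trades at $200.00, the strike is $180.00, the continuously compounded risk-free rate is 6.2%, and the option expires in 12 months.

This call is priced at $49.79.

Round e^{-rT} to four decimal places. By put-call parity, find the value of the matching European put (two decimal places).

$18.97

e^(−rT) = e^(−0.062·1) = 0.9399
Put-call parity: C − P = S − K·e^(−rT) = 200 − 180·0.9399 = 200 − 169.1820 = 30.8180
P = C − (C − P) = 49.79 − (30.8180) = 18.9720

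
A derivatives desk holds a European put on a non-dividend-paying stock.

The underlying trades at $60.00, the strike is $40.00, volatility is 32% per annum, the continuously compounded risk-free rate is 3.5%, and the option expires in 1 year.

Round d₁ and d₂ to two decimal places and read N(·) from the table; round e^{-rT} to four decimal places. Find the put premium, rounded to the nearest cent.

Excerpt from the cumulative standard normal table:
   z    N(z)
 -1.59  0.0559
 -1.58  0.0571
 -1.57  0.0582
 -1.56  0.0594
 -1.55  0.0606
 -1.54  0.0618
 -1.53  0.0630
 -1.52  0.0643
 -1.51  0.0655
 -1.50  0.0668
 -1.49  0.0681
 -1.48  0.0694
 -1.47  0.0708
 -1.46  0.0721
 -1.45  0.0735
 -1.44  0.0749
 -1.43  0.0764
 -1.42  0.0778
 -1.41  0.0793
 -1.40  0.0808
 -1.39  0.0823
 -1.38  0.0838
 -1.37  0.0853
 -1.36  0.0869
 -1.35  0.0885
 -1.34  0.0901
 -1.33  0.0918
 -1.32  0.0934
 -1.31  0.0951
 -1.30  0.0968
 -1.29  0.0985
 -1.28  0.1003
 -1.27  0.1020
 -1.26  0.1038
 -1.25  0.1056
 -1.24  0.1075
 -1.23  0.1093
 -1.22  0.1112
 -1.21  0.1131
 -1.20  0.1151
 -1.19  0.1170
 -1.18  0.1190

σ√T = 0.32·√1 = 0.3200
d₁ = [ln(60/40) + (0.035 + ½·0.32²)·1] / (σ√T) = (0.4055 + 0.0862) / 0.3200 = 1.5365 which rounds to 1.54
d₂ = 1.5365 − 0.3200 = 1.2165 which rounds to 1.22
exp(−rT) = exp(−0.035·1) = 0.9656
N(−d₂) = N(-1.22) = 0.1112;  N(−d₁) = N(-1.54) = 0.0618
P = 40·0.9656·0.1112 − 60·0.0618 = 4.2950 − 3.7080 = 0.5870

$0.59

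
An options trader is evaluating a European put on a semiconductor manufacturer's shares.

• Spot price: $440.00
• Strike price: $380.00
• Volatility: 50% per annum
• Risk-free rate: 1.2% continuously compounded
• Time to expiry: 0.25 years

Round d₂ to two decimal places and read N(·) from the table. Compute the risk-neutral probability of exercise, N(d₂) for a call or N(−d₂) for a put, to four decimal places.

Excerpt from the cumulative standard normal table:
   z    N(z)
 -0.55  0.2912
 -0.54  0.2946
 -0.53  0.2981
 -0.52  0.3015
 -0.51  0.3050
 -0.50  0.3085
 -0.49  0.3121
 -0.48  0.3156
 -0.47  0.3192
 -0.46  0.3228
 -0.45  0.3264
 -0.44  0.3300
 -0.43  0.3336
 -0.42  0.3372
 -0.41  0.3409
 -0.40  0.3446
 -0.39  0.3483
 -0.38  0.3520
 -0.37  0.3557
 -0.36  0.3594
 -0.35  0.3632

σ√T = 0.5 × 0.5000 = 0.2500
d₁ = [ln(440/380) + (0.012 + 0.5²/2)·0.25] / 0.2500 = [0.1466 + 0.0343] / 0.2500 = 0.7234 → 0.72
d₂ = d₁ − σ√T = 0.7234 − 0.2500 = 0.4734 → 0.47
Risk-neutral Pr[S_T < K] = N(−d₂) = N(-0.47) = 0.3192

0.3192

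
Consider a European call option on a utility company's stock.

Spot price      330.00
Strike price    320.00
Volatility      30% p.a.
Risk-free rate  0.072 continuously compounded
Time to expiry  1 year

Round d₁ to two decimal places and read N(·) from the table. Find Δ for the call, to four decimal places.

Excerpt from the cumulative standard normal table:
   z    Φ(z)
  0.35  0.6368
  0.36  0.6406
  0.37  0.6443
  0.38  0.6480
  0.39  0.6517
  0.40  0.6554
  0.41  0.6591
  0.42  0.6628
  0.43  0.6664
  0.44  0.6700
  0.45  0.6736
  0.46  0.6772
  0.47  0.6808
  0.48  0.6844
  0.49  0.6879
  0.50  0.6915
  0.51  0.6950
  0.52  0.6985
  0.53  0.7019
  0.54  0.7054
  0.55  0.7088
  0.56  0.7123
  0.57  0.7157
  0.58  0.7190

0.6879

σ√T = 0.3·√1 = 0.3000
d₁ = [ln(330/320) + (0.072 + 0.3²/2)·1] / 0.3000 = [0.0308 + 0.1170] / 0.3000 = 0.4926 → 0.49
N(d₁) = N(0.49) = 0.6879
Δ_call = N(d₁) = 0.6879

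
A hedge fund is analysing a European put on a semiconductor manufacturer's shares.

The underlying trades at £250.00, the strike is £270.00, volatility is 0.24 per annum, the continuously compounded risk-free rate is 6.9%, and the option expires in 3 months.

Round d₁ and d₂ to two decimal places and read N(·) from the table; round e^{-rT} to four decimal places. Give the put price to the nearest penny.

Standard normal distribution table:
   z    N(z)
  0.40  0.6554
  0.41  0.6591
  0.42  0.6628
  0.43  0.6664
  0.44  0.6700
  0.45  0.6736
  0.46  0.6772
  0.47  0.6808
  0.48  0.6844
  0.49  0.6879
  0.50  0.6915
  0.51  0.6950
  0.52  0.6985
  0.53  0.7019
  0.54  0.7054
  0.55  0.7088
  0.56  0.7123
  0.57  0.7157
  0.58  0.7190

£21.53

σ√T = 0.24 × 0.5000 = 0.1200
d₁ = [ln(250/270) + (0.069 + 0.24²/2)·0.25] / 0.1200 = [-0.0770 + 0.0244] / 0.1200 = -0.4376 ≈ -0.44
d₂ = d₁ − σ√T = -0.4376 − 0.1200 = -0.5576 ≈ -0.56
exp(−rT) = exp(−0.069·0.25) = 0.9829
N(−d₂) = N(0.56) = 0.7123;  N(−d₁) = N(0.44) = 0.6700
P = 270·0.9829·0.7123 − 250·0.6700 = 189.0323 − 167.5000 = 21.5323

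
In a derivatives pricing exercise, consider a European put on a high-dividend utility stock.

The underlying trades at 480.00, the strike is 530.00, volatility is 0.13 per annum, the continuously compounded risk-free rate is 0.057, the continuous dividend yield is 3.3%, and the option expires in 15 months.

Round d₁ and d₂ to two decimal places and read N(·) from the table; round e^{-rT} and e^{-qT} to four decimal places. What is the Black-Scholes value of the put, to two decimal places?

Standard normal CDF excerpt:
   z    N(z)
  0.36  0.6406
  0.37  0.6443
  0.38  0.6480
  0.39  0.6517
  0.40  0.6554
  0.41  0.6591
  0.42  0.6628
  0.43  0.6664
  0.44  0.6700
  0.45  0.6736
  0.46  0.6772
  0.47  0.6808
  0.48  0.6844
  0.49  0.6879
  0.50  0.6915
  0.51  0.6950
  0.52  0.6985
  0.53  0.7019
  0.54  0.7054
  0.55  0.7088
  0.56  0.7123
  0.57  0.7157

47.94

σ√T = 0.13 × 1.1180 = 0.1453
d₁ = [ln(480/530) + (0.057 − 0.033 + ½·0.13²)·1.25] / (σ√T) = (-0.0991 + 0.0406) / 0.1453 = -0.4027 ≈ -0.40
d₂ = -0.4027 − 0.1453 = -0.5480 ≈ -0.55
exp(−qT) = exp(−0.033·1.25) = 0.9596;  exp(−rT) = exp(−0.057·1.25) = 0.9312
N(−d₂) = N(0.55) = 0.7088;  N(−d₁) = N(0.40) = 0.6554
P = 530·0.9312·0.7088 − 480·0.9596·0.6554 = 349.8183 − 301.8825 = 47.9358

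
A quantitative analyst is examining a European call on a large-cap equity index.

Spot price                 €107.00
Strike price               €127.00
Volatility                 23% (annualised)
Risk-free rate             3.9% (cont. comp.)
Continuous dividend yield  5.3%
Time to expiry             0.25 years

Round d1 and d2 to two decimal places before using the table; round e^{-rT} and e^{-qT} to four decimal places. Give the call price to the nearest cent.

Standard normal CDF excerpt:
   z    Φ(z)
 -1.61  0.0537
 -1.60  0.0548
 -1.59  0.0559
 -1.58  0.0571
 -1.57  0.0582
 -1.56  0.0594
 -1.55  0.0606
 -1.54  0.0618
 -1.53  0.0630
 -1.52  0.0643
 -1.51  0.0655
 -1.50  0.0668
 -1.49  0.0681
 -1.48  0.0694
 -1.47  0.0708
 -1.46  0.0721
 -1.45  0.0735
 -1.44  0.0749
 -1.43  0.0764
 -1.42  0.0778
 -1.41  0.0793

T = 0.25;  σ√T = 0.1150
ln(S/K) + (r − q + σ²/2)T = ln(107/127) + (0.039 − 0.053 + 0.23²/2)·0.25 = -0.1714 + 0.0031 = -0.1682
d₁ = -0.1682 / 0.1150 = -1.4630 ≈ -1.46
d₂ = d₁ − σ√T = -1.4630 − 0.1150 = -1.5780 ≈ -1.58
e^(−qT) = e^(−0.053·0.25) = 0.9868;  e^(−rT) = e^(−0.039·0.25) = 0.9903
C = 107·0.9868·N(-1.46) − 127·0.9903·N(-1.58) = 107·0.9868·0.0721 − 127·0.9903·0.0571 = 7.6129 − 7.1814 = 0.4315

€0.43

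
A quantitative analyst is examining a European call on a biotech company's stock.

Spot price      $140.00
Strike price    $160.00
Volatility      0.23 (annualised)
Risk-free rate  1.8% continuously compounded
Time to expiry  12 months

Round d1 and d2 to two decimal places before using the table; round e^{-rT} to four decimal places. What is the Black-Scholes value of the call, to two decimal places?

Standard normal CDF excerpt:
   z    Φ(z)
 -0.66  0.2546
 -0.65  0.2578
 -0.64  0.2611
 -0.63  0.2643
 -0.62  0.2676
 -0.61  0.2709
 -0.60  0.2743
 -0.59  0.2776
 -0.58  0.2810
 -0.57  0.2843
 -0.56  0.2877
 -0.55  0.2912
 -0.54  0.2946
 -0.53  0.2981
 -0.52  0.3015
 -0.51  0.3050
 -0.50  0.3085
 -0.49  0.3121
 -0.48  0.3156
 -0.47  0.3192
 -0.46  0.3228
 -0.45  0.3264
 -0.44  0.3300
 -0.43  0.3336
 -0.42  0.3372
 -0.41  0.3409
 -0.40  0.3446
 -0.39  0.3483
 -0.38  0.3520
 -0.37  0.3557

$6.71

σ√T = 0.23·√1 = 0.2300
d₁ = [ln(140/160) + (0.018 + 0.23²/2)·1] / 0.2300 = [-0.1335 + 0.0445] / 0.2300 = -0.3873 which rounds to -0.39
d₂ = d₁ − σ√T = -0.3873 − 0.2300 = -0.6173 which rounds to -0.62
e^(−rT) = e^(−0.018·1) = 0.9822
N(d₁) = N(-0.39) = 0.3483;  N(d₂) = N(-0.62) = 0.2676
C = 140·0.3483 − 160·0.9822·0.2676 = 48.7620 − 42.0539 = 6.7081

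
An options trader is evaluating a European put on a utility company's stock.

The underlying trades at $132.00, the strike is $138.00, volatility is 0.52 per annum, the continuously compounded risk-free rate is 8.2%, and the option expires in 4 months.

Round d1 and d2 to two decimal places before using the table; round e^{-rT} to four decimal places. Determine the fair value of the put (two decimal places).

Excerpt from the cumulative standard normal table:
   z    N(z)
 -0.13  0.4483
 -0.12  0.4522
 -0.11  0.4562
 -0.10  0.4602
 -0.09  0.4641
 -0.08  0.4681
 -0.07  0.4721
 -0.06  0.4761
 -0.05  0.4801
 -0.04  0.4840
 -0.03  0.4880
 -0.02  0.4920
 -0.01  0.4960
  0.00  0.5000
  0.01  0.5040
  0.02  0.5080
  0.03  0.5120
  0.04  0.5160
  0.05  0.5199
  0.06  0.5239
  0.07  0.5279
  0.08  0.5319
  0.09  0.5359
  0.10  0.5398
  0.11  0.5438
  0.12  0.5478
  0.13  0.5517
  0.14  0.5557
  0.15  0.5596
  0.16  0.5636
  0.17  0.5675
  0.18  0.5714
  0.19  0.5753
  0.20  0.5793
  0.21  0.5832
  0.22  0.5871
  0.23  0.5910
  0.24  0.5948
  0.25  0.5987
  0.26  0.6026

$17.05

T = 0.3333;  σ√T = 0.3002
d₁ = [ln(132/138) + (0.082 + ½·0.52²)·0.3333] / (σ√T) = (-0.0445 + 0.0724) / 0.3002 = 0.0931 → 0.09
d₂ = 0.0931 − 0.3002 = -0.2071 → -0.21
e^(−rT) = e^(−0.082·0.3333) = 0.9730
N(−d₂) = N(0.21) = 0.5832;  N(−d₁) = N(-0.09) = 0.4641
P = 138·0.9730·0.5832 − 132·0.4641 = 78.3086 − 61.2612 = 17.0474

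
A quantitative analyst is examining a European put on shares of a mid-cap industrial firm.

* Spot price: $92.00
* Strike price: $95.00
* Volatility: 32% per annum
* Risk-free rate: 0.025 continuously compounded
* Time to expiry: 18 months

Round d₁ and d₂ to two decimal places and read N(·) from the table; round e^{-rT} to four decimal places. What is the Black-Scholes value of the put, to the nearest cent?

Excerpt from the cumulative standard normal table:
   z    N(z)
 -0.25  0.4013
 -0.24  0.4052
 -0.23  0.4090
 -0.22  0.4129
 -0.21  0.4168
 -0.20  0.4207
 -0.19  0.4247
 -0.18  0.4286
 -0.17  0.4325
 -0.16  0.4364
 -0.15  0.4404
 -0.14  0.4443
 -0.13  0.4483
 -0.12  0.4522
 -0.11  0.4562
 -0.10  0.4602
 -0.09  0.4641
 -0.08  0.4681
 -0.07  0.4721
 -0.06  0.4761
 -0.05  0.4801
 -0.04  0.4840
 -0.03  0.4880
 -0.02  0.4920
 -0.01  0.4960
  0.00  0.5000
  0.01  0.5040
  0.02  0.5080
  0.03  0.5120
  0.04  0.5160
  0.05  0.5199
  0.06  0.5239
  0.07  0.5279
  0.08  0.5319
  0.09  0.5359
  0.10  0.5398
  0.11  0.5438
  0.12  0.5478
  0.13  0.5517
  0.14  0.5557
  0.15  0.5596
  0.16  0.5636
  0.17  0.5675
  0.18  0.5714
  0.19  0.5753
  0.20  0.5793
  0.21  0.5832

$13.94

σ√T = 0.32 × 1.2247 = 0.3919
ln(S/K) + (r + σ²/2)T = ln(92/95) + (0.025 + 0.32²/2)·1.5 = -0.0321 + 0.1143 = 0.0822
d₁ = 0.0822 / 0.3919 = 0.2098 which rounds to 0.21
d₂ = d₁ − σ√T = 0.2098 − 0.3919 = -0.1822 which rounds to -0.18
e^(−rT) = e^(−0.025·1.5) = 0.9632
N(−d₂) = N(0.18) = 0.5714;  N(−d₁) = N(-0.21) = 0.4168
P = 95·0.9632·0.5714 − 92·0.4168 = 52.2854 − 38.3456 = 13.9398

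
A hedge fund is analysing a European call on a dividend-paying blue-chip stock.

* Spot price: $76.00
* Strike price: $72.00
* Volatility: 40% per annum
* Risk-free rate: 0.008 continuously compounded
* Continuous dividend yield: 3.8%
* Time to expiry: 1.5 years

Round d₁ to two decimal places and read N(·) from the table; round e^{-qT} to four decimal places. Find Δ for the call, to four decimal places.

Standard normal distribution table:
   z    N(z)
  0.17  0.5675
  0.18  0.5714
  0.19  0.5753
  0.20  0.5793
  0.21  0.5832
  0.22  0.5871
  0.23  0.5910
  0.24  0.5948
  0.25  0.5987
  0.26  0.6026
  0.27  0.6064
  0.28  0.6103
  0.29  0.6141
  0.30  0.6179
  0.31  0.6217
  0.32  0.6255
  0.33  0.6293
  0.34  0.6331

σ√T = 0.4·√1.5 = 0.4899
d₁ = [ln(76/72) + (0.008 − 0.038 + 0.4²/2)·1.5] / 0.4899 = [0.0541 + 0.0750] / 0.4899 = 0.2635 ⇒ 0.26
N(d₁) = N(0.26) = 0.6026
Δ_call = exp(−qT)·N(d₁) = 0.9446·0.6026 = 0.5692

0.5692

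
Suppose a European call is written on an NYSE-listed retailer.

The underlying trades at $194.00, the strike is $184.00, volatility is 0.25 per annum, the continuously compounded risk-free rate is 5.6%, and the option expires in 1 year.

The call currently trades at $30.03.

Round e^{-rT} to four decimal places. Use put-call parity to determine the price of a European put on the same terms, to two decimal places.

$10.00

e^(−rT) = e^(−0.056·1) = 0.9455
Put-call parity: C − P = S − K·e^(−rT) = 194 − 184·0.9455 = 194 − 173.9720 = 20.0280
P = C − (C − P) = 30.03 − (20.0280) = 10.0020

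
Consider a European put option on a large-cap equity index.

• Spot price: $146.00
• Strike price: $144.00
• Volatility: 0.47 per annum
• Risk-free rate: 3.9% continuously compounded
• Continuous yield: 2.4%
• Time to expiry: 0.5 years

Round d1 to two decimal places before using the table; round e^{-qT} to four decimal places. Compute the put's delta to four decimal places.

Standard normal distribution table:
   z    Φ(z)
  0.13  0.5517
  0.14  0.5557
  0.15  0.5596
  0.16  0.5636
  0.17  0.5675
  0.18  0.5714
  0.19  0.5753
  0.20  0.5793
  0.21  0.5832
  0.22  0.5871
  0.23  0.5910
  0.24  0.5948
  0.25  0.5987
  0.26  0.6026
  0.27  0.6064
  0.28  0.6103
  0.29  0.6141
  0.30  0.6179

T = 0.5;  σ√T = 0.3323
ln(S/K) + (r − q + σ²/2)T = ln(146/144) + (0.039 − 0.024 + 0.47²/2)·0.5 = 0.0138 + 0.0627 = 0.0765
d₁ = 0.0765 / 0.3323 = 0.2302 ≈ 0.23
N(d₁) = N(0.23) = 0.5910
Δ_put = exp(−qT)·(N(d₁) − 1) = 0.9881·(0.5910 − 1) = -0.4041

-0.4041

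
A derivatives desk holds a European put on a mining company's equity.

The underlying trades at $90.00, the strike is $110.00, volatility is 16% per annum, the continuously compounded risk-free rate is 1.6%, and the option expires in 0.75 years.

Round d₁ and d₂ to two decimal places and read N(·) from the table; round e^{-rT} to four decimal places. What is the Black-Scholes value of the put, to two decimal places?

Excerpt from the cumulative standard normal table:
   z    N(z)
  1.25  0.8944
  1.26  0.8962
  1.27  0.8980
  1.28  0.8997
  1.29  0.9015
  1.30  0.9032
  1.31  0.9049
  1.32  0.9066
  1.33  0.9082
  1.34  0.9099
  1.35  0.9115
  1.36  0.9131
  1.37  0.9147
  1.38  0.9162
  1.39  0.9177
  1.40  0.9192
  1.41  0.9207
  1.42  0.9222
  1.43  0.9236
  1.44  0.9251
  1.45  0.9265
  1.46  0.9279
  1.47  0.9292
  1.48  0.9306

$19.25

T = 0.75;  σ√T = 0.1386
d₁ = [ln(90/110) + (0.016 + ½·0.16²)·0.75] / (σ√T) = (-0.2007 + 0.0216) / 0.1386 = -1.2923 → -1.29
d₂ = -1.2923 − 0.1386 = -1.4309 → -1.43
e^(−rT) = e^(−0.016·0.75) = 0.9881
P = 110·0.9881·N(1.43) − 90·N(1.29) = 110·0.9881·0.9236 − 90·0.9015 = 100.3870 − 81.1350 = 19.2520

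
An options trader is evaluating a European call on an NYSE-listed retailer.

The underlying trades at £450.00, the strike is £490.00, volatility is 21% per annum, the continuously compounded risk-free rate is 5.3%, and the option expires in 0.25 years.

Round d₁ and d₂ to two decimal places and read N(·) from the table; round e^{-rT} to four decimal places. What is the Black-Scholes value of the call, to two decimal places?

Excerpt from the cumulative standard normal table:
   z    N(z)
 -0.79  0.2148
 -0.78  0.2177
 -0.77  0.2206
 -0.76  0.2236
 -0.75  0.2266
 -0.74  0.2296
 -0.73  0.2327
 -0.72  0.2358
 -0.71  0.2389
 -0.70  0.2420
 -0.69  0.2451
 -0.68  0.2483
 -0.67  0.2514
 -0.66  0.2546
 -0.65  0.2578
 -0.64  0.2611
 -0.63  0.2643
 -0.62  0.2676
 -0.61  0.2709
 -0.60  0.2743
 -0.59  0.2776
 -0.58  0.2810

σ√T = 0.21 × 0.5000 = 0.1050
ln(S/K) + (r + σ²/2)T = ln(450/490) + (0.053 + 0.21²/2)·0.25 = -0.0852 + 0.0188 = -0.0664
d₁ = -0.0664 / 0.1050 = -0.6323 which rounds to -0.63
d₂ = d₁ − σ√T = -0.6323 − 0.1050 = -0.7373 which rounds to -0.74
e^(−rT) = e^(−0.053·0.25) = 0.9868
C = 450·N(-0.63) − 490·0.9868·N(-0.74) = 450·0.2643 − 490·0.9868·0.2296 = 118.9350 − 111.0189 = 7.9161

£7.92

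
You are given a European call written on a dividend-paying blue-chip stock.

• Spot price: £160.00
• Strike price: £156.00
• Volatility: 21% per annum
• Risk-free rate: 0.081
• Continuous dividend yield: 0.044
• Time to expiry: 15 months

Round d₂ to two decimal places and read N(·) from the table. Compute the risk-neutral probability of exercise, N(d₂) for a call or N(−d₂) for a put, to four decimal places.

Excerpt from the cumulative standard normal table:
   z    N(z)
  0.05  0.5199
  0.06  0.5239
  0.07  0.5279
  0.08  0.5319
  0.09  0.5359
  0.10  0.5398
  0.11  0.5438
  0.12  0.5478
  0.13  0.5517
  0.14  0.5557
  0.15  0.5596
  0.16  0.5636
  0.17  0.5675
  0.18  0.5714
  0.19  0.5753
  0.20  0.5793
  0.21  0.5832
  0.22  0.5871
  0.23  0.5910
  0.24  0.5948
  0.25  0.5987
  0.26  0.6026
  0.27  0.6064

0.5753

T = 1.25;  σ√T = 0.2348
ln(S/K) + (r − q + σ²/2)T = ln(160/156) + (0.081 − 0.044 + 0.21²/2)·1.25 = 0.0253 + 0.0738 = 0.0991
d₁ = 0.0991 / 0.2348 = 0.4222 ⇒ 0.42
d₂ = d₁ − σ√T = 0.4222 − 0.2348 = 0.1874 ⇒ 0.19
Pr(exercise) under Q = N(d₂) = 0.5753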